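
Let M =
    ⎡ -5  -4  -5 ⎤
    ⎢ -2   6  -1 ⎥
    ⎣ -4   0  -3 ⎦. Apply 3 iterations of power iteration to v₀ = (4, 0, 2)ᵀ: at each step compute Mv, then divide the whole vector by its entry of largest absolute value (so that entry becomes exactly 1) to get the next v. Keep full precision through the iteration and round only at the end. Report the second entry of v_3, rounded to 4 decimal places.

Mv0 = (-30.00000, -10.00000, -22.00000); divide by -30.00000 → v1 = (1.00000, 0.33333, 0.73333)
Mv1 = (-10.00000, -0.73333, -6.20000); divide by -10.00000 → v2 = (1.00000, 0.07333, 0.62000)
Mv2 = (-8.39333, -2.18000, -5.86000); divide by -8.39333 → v3 = (1.00000, 0.25973, 0.69817)
Requested entry of v3: -654/-2518 = 0.2597

0.2597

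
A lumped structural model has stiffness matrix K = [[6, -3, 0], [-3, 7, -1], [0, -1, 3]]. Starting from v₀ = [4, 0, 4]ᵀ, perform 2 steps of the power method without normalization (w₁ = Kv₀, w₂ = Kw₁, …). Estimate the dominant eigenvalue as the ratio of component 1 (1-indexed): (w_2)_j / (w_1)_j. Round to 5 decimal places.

w1 = Kv₀ = (6·4 + (-3)·0 + 0·4; (-3)·4 + 7·0 + (-1)·4; 0·4 + (-1)·0 + 3·4) = (24, -16, 12)
w2 = Kw1 = (6·24 + (-3)·(-16) + 0·12; (-3)·24 + 7·(-16) + (-1)·12; 0·24 + (-1)·(-16) + 3·12) = (192, -196, 52)
Ratio at component: 192 / 24 = 8.00000

λ ≈ 8.00000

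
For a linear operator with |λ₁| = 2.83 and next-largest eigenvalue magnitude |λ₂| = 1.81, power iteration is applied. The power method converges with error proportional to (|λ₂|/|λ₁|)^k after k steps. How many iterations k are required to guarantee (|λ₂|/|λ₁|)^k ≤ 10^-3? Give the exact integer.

16

|λ₂/λ₁| = 1.81/2.83 = 0.63958
Need k ≥ ln(10^-3) / ln(0.63958) = -6.9078 / -0.4469 ≈ 15.455
Smallest integer k satisfying the bound: 16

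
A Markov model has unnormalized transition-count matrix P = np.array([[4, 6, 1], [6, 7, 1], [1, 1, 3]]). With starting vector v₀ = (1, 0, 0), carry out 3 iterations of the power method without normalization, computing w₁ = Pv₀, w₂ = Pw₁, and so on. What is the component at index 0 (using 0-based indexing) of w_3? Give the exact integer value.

627

w1 = Pv₀ = (4, 6, 1)
w2 = Pw1 = (53, 67, 13)
w3 = Pw2 = (627, 800, 159)
The requested component of w3 is 627.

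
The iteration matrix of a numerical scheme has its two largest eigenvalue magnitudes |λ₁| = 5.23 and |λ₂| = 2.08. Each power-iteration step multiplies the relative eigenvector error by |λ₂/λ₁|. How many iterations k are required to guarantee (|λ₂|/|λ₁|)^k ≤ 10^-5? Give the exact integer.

13

|λ₂/λ₁| = 2.08/5.23 = 0.39771
Need k ≥ ln(10^-5) / ln(0.39771) = -11.5129 / -0.9220 ≈ 12.486
Smallest integer k satisfying the bound: 13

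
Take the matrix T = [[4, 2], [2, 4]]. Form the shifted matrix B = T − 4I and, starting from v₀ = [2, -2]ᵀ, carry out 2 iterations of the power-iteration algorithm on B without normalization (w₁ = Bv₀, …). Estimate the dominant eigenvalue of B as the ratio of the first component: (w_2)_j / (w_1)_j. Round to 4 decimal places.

B = T − 4I has rows (0, 2); (2, 0)
w1 = Bv₀ = (0·2 + 2·(-2); 2·2 + 0·(-2)) = (-4, 4)
w2 = Bw1 = (0·(-4) + 2·4; 2·(-4) + 0·4) = (8, -8)
Ratio: 8/-4 = -2.0000

μ ≈ -2.0000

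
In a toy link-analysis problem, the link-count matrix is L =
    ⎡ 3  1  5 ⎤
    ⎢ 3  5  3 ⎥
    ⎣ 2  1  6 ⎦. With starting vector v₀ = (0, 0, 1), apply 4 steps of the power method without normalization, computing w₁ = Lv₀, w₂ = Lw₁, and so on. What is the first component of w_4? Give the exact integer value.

4032

w1 = Lv₀ = (5, 3, 6)
w2 = Lw1 = (48, 48, 49)
w3 = Lw2 = (437, 531, 438)
w4 = Lw3 = (4032, 5280, 4033)
The requested component of w4 is 4032.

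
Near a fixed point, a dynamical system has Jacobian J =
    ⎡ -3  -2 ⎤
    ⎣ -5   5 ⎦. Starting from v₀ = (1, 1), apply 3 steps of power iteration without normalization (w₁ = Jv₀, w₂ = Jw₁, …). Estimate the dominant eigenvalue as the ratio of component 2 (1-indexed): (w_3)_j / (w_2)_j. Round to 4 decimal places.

2.0000

w1 = Jv₀ = (-5, 0)
w2 = Jw1 = (15, 25)
w3 = Jw2 = (-95, 50)
Ratio at component: 50 / 25 = 2.0000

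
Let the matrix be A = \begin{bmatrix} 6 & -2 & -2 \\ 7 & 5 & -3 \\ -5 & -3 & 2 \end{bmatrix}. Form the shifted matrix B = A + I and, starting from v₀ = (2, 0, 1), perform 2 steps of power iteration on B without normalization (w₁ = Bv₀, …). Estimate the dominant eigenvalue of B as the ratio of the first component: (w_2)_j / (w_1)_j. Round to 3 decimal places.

6.333

B = A + I has rows (7, -2, -2); (7, 6, -3); (-5, -3, 3)
w1 = Bv₀ = (7·2 + (-2)·0 + (-2)·1; 7·2 + 6·0 + (-3)·1; (-5)·2 + (-3)·0 + 3·1) = (12, 11, -7)
w2 = Bw1 = (7·12 + (-2)·11 + (-2)·(-7); 7·12 + 6·11 + (-3)·(-7); (-5)·12 + (-3)·11 + 3·(-7)) = (76, 171, -114)
Ratio: 76/12 = 6.333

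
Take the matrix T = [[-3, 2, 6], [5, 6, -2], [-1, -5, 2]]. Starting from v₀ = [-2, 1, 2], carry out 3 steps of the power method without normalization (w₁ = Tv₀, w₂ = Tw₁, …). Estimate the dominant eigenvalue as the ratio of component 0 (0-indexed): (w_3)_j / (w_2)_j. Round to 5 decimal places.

w1 = Tv₀ = ((-3)·(-2) + 2·1 + 6·2; 5·(-2) + 6·1 + (-2)·2; (-1)·(-2) + (-5)·1 + 2·2) = (20, -8, 1)
w2 = Tw1 = ((-3)·20 + 2·(-8) + 6·1; 5·20 + 6·(-8) + (-2)·1; (-1)·20 + (-5)·(-8) + 2·1) = (-70, 50, 22)
w3 = Tw2 = (442, -94, -136)
Ratio at component: 442 / -70 = -6.31429

λ ≈ -6.31429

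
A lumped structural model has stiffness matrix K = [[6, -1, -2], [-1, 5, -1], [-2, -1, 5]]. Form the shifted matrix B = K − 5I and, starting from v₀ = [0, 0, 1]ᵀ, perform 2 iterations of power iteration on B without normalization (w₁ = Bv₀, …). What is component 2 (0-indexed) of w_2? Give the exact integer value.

B = K − 5I has rows (1, -1, -2); (-1, 0, -1); (-2, -1, 0)
w1 = Bv₀ = (1·0 + (-1)·0 + (-2)·1; (-1)·0 + 0·0 + (-1)·1; (-2)·0 + (-1)·0 + 0·1) = (-2, -1, 0)
w2 = Bw1 = (1·(-2) + (-1)·(-1) + (-2)·0; (-1)·(-2) + 0·(-1) + (-1)·0; (-2)·(-2) + (-1)·(-1) + 0·0) = (-1, 2, 5)
Requested component of w2: 5

5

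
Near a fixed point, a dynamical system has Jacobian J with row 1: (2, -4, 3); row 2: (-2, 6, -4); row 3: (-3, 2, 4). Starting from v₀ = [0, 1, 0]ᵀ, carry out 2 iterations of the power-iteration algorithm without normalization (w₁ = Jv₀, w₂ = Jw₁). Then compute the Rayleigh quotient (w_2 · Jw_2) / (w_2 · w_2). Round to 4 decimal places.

5.5194

w1 = Jv₀ = (-4, 6, 2)
w2 = Jw1 = (-26, 36, 32)
Jw2 = (-100, 140, 278)
w2·Jw2 = (-26)·(-100) + 36·140 + 32·278 = 16536; w2·w2 = (-26)·(-26) + 36·36 + 32·32 = 2996
λ ≈ 16536/2996 = 5.5194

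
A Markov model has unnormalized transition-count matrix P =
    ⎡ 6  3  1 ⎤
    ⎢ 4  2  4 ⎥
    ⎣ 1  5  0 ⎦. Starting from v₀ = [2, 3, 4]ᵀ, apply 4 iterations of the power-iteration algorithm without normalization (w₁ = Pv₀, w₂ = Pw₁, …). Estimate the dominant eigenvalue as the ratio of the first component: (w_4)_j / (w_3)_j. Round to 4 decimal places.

w1 = Pv₀ = (6·2 + 3·3 + 1·4; 4·2 + 2·3 + 4·4; 1·2 + 5·3 + 0·4) = (25, 30, 17)
w2 = Pw1 = (6·25 + 3·30 + 1·17; 4·25 + 2·30 + 4·17; 1·25 + 5·30 + 0·17) = (257, 228, 175)
w3 = Pw2 = (2401, 2184, 1397)
w4 = Pw3 = (22355, 19560, 13321)
Ratio at component: 22355 / 2401 = 9.3107

λ ≈ 9.3107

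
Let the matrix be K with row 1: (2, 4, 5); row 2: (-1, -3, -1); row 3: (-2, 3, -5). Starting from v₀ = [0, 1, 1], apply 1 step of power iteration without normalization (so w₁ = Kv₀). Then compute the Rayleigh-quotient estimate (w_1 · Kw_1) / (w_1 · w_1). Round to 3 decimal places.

-0.515

w1 = Kv₀ = (9, -4, -2)
Kw1 = (-8, 5, -20)
w1·Kw1 = 9·(-8) + (-4)·5 + (-2)·(-20) = -52; w1·w1 = 9·9 + (-4)·(-4) + (-2)·(-2) = 101
λ ≈ -52/101 = -0.515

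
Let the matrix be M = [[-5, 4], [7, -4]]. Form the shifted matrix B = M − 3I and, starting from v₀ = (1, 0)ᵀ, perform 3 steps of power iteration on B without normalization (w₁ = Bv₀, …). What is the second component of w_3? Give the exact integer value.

B = M − 3I has rows (-8, 4); (7, -7)
w1 = Bv₀ = ((-8)·1 + 4·0; 7·1 + (-7)·0) = (-8, 7)
w2 = Bw1 = ((-8)·(-8) + 4·7; 7·(-8) + (-7)·7) = (92, -105)
w3 = Bw2 = (-1156, 1379)
Requested component of w3: 1379

1379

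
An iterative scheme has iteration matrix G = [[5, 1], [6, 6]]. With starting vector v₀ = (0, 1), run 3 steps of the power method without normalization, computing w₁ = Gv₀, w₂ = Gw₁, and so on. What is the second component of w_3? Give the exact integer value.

w1 = Gv₀ = (5·0 + 1·1; 6·0 + 6·1) = (1, 6)
w2 = Gw1 = (5·1 + 1·6; 6·1 + 6·6) = (11, 42)
w3 = Gw2 = (97, 318)
The requested component of w3 is 318.

318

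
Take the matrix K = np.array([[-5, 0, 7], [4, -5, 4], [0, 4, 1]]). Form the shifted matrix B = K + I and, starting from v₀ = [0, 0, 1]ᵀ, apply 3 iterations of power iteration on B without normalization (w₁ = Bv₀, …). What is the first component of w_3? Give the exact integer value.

B = K + I has rows (-4, 0, 7); (4, -4, 4); (0, 4, 2)
w1 = Bv₀ = (7, 4, 2)
w2 = Bw1 = (-14, 20, 20)
w3 = Bw2 = (196, -56, 120)
Requested component of w3: 196

196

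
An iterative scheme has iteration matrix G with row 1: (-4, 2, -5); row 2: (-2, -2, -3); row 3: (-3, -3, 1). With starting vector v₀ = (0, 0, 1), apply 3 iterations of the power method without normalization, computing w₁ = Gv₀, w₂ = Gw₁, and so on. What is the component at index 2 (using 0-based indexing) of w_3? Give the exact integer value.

-41

w1 = Gv₀ = ((-4)·0 + 2·0 + (-5)·1; (-2)·0 + (-2)·0 + (-3)·1; (-3)·0 + (-3)·0 + 1·1) = (-5, -3, 1)
w2 = Gw1 = ((-4)·(-5) + 2·(-3) + (-5)·1; (-2)·(-5) + (-2)·(-3) + (-3)·1; (-3)·(-5) + (-3)·(-3) + 1·1) = (9, 13, 25)
w3 = Gw2 = (-135, -119, -41)
The requested component of w3 is -41.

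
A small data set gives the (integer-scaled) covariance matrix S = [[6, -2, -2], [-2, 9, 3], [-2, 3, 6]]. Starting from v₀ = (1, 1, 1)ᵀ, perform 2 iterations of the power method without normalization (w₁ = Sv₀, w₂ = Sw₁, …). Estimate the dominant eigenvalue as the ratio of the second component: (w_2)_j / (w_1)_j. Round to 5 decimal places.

w1 = Sv₀ = (2, 10, 7)
w2 = Sw1 = (-22, 107, 68)
Ratio at component: 107 / 10 = 10.70000

10.70000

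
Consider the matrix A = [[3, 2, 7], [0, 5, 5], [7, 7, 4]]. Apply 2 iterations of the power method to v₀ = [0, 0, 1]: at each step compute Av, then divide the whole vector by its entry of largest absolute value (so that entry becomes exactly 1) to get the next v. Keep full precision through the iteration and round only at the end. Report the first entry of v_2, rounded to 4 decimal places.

0.5900

Av0 = (7.00000, 5.00000, 4.00000); divide by 7.00000 → v1 = (1.00000, 0.71429, 0.57143)
Av1 = (8.42857, 6.42857, 14.28571); divide by 14.28571 → v2 = (0.59000, 0.45000, 1.00000)
Requested entry of v2: 59/100 = 0.5900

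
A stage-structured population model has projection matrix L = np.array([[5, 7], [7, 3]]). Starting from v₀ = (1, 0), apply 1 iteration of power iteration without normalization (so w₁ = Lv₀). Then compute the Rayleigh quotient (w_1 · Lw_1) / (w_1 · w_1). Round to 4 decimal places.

10.2973

w1 = Lv₀ = (5·1 + 7·0; 7·1 + 3·0) = (5, 7)
Lw1 = (74, 56)
w1·Lw1 = 5·74 + 7·56 = 762; w1·w1 = 5·5 + 7·7 = 74
λ ≈ 762/74 = 10.2973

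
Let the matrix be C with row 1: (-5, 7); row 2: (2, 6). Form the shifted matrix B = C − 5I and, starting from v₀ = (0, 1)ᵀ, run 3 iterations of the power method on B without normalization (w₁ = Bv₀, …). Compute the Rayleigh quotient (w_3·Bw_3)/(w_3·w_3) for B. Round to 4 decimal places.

B = C − 5I has rows (-10, 7); (2, 1)
w1 = Bv₀ = ((-10)·0 + 7·1; 2·0 + 1·1) = (7, 1)
w2 = Bw1 = ((-10)·7 + 7·1; 2·7 + 1·1) = (-63, 15)
w3 = Bw2 = (735, -111)
Bw3 = (-8127, 1359)
w3·Bw3 = -6124194; w3·w3 = 552546; μ ≈ -6124194/552546 = -11.0836

μ ≈ -11.0836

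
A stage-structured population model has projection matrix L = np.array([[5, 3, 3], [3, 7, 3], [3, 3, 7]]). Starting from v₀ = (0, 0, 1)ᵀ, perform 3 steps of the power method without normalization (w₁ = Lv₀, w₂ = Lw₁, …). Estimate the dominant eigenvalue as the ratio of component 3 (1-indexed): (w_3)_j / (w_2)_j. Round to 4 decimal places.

λ ≈ 11.2985

w1 = Lv₀ = (3, 3, 7)
w2 = Lw1 = (45, 51, 67)
w3 = Lw2 = (579, 693, 757)
Ratio at component: 757 / 67 = 11.2985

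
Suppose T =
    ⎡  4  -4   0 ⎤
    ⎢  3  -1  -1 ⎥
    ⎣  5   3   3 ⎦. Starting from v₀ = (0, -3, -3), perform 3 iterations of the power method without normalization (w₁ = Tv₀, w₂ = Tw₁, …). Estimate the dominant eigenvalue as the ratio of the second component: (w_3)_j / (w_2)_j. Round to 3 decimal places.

λ ≈ 0.000

w1 = Tv₀ = (4·0 + (-4)·(-3) + 0·(-3); 3·0 + (-1)·(-3) + (-1)·(-3); 5·0 + 3·(-3) + 3·(-3)) = (12, 6, -18)
w2 = Tw1 = (4·12 + (-4)·6 + 0·(-18); 3·12 + (-1)·6 + (-1)·(-18); 5·12 + 3·6 + 3·(-18)) = (24, 48, 24)
w3 = Tw2 = (-96, 0, 336)
Ratio at component: 0 / 48 = 0.000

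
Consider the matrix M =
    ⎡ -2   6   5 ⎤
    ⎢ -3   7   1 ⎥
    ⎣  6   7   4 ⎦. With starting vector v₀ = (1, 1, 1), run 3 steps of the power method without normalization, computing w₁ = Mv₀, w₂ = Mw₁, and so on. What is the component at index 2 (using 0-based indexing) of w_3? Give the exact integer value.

1385

w1 = Mv₀ = ((-2)·1 + 6·1 + 5·1; (-3)·1 + 7·1 + 1·1; 6·1 + 7·1 + 4·1) = (9, 5, 17)
w2 = Mw1 = ((-2)·9 + 6·5 + 5·17; (-3)·9 + 7·5 + 1·17; 6·9 + 7·5 + 4·17) = (97, 25, 157)
w3 = Mw2 = (741, 41, 1385)
The requested component of w3 is 1385.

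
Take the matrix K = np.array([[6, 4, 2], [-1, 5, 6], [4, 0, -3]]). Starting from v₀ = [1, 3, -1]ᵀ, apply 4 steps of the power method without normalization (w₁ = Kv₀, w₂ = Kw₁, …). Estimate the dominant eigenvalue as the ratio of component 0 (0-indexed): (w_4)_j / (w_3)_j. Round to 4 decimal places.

λ ≈ 8.2146

w1 = Kv₀ = (6·1 + 4·3 + 2·(-1); (-1)·1 + 5·3 + 6·(-1); 4·1 + 0·3 + (-3)·(-1)) = (16, 8, 7)
w2 = Kw1 = (6·16 + 4·8 + 2·7; (-1)·16 + 5·8 + 6·7; 4·16 + 0·8 + (-3)·7) = (142, 66, 43)
w3 = Kw2 = (1202, 446, 439)
w4 = Kw3 = (9874, 3662, 3491)
Ratio at component: 9874 / 1202 = 8.2146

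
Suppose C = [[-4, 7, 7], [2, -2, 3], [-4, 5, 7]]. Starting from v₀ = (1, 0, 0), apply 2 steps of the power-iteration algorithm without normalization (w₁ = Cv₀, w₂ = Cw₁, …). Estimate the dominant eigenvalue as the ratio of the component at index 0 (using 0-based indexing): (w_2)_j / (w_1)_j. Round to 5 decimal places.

w1 = Cv₀ = ((-4)·1 + 7·0 + 7·0; 2·1 + (-2)·0 + 3·0; (-4)·1 + 5·0 + 7·0) = (-4, 2, -4)
w2 = Cw1 = ((-4)·(-4) + 7·2 + 7·(-4); 2·(-4) + (-2)·2 + 3·(-4); (-4)·(-4) + 5·2 + 7·(-4)) = (2, -24, -2)
Ratio at component: 2 / -4 = -0.50000

-0.50000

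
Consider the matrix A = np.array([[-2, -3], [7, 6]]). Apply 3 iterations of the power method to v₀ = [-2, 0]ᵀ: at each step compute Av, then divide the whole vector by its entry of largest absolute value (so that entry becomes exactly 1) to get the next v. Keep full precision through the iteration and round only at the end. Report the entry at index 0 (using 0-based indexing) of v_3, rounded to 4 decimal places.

1.0000

Av0 = (4.00000, -14.00000); divide by -14.00000 → v1 = (-0.28571, 1.00000)
Av1 = (-2.42857, 4.00000); divide by 4.00000 → v2 = (-0.60714, 1.00000)
Av2 = (-1.78571, 1.75000); divide by -1.78571 → v3 = (1.00000, -0.98000)
Requested entry of v3: 100/100 = 1.0000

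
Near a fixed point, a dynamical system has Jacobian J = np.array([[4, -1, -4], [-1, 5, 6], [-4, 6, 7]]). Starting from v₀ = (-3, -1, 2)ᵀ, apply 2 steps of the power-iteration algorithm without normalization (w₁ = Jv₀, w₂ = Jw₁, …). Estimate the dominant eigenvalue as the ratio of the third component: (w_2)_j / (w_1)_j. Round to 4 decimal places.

w1 = Jv₀ = (-19, 10, 20)
w2 = Jw1 = (-166, 189, 276)
Ratio at component: 276 / 20 = 13.8000

13.8000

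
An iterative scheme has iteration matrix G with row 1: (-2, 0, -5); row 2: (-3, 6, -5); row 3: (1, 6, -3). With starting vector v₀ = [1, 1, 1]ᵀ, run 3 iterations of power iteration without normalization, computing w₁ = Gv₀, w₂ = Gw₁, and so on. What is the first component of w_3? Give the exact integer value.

w1 = Gv₀ = ((-2)·1 + 0·1 + (-5)·1; (-3)·1 + 6·1 + (-5)·1; 1·1 + 6·1 + (-3)·1) = (-7, -2, 4)
w2 = Gw1 = ((-2)·(-7) + 0·(-2) + (-5)·4; (-3)·(-7) + 6·(-2) + (-5)·4; 1·(-7) + 6·(-2) + (-3)·4) = (-6, -11, -31)
w3 = Gw2 = (167, 107, 21)
The requested component of w3 is 167.

167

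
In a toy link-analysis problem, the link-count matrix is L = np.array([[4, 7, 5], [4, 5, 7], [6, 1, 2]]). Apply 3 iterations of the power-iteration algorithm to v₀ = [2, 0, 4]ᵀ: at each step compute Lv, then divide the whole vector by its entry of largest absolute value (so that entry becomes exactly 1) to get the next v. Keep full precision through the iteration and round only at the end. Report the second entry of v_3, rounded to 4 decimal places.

0.9384

Lv0 = (28.00000, 36.00000, 20.00000); divide by 36.00000 → v1 = (0.77778, 1.00000, 0.55556)
Lv1 = (12.88889, 12.00000, 6.77778); divide by 12.88889 → v2 = (1.00000, 0.93103, 0.52586)
Lv2 = (13.14655, 12.33621, 7.98276); divide by 13.14655 → v3 = (1.00000, 0.93836, 0.60721)
Requested entry of v3: 5724/6100 = 0.9384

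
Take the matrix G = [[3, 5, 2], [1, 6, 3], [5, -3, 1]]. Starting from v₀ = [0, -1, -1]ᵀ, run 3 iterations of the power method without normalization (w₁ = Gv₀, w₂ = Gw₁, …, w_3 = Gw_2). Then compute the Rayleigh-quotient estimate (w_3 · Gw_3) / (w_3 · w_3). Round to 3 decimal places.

w1 = Gv₀ = (-7, -9, 2)
w2 = Gw1 = (-62, -55, -6)
w3 = Gw2 = (-473, -410, -151)
Gw3 = (-3771, -3386, -1286)
w3·Gw3 = (-473)·(-3771) + (-410)·(-3386) + (-151)·(-1286) = 3366129; w3·w3 = (-473)·(-473) + (-410)·(-410) + (-151)·(-151) = 414630
λ ≈ 3366129/414630 = 8.118

λ ≈ 8.118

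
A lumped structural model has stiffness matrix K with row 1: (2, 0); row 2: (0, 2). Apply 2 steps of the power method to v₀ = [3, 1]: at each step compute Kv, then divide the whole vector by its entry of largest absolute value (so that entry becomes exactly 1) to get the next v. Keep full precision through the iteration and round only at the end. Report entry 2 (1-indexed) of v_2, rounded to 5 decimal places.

0.33333

Kv0 = (6.000000, 2.000000); divide by 6.000000 → v1 = (1.000000, 0.333333)
Kv1 = (2.000000, 0.666667); divide by 2.000000 → v2 = (1.000000, 0.333333)
Requested entry of v2: 4/12 = 0.33333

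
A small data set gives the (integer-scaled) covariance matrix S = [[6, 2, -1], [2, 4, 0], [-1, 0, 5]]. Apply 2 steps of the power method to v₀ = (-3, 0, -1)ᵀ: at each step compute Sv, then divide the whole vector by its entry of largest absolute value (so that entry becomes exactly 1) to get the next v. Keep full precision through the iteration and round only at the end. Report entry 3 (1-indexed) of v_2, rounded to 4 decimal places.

-0.0625

Sv0 = (-17.00000, -6.00000, -2.00000); divide by -17.00000 → v1 = (1.00000, 0.35294, 0.11765)
Sv1 = (6.58824, 3.41176, -0.41176); divide by 6.58824 → v2 = (1.00000, 0.51786, -0.06250)
Requested entry of v2: 7/-112 = -0.0625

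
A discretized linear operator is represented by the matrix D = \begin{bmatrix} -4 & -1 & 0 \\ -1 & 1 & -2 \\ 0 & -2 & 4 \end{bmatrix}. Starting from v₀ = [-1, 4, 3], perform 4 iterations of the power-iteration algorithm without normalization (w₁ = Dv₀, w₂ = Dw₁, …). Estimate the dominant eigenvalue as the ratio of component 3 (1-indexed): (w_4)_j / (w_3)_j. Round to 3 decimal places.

w1 = Dv₀ = ((-4)·(-1) + (-1)·4 + 0·3; (-1)·(-1) + 1·4 + (-2)·3; 0·(-1) + (-2)·4 + 4·3) = (0, -1, 4)
w2 = Dw1 = ((-4)·0 + (-1)·(-1) + 0·4; (-1)·0 + 1·(-1) + (-2)·4; 0·0 + (-2)·(-1) + 4·4) = (1, -9, 18)
w3 = Dw2 = (5, -46, 90)
w4 = Dw3 = (26, -231, 452)
Ratio at component: 452 / 90 = 5.022

5.022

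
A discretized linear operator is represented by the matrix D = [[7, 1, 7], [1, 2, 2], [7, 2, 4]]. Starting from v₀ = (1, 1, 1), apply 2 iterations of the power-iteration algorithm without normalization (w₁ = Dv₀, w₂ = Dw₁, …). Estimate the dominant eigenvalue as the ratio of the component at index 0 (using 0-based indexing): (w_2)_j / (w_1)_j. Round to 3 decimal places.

λ ≈ 13.400

w1 = Dv₀ = (15, 5, 13)
w2 = Dw1 = (201, 51, 167)
Ratio at component: 201 / 15 = 13.400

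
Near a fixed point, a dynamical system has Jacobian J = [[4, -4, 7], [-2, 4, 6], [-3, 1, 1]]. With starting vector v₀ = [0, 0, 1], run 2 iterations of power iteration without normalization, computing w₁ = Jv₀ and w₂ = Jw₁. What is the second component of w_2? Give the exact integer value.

w1 = Jv₀ = (4·0 + (-4)·0 + 7·1; (-2)·0 + 4·0 + 6·1; (-3)·0 + 1·0 + 1·1) = (7, 6, 1)
w2 = Jw1 = (4·7 + (-4)·6 + 7·1; (-2)·7 + 4·6 + 6·1; (-3)·7 + 1·6 + 1·1) = (11, 16, -14)
The requested component of w2 is 16.

16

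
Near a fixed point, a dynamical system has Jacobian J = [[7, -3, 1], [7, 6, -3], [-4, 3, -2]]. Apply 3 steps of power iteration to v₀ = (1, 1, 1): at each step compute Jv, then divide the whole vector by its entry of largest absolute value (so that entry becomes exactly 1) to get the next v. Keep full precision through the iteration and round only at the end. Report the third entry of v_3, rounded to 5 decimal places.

Jv0 = (5.000000, 10.000000, -3.000000); divide by 10.000000 → v1 = (0.500000, 1.000000, -0.300000)
Jv1 = (0.200000, 10.400000, 1.600000); divide by 10.400000 → v2 = (0.019231, 1.000000, 0.153846)
Jv2 = (-2.711538, 5.673077, 2.615385); divide by 5.673077 → v3 = (-0.477966, 1.000000, 0.461017)
Requested entry of v3: 272/590 = 0.46102

0.46102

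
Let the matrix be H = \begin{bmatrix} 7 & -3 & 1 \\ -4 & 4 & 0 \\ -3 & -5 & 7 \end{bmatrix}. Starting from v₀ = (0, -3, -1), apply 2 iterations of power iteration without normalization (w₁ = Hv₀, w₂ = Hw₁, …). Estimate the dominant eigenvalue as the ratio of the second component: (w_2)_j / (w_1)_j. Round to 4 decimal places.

w1 = Hv₀ = (8, -12, 8)
w2 = Hw1 = (100, -80, 92)
Ratio at component: -80 / -12 = 6.6667

6.6667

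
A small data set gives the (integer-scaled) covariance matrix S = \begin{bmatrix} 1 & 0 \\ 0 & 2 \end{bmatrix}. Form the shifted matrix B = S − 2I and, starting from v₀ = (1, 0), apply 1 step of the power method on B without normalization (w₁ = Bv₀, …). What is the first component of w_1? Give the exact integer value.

B = S − 2I has rows (-1, 0); (0, 0)
w1 = Bv₀ = (-1, 0)
Requested component of w1: -1

-1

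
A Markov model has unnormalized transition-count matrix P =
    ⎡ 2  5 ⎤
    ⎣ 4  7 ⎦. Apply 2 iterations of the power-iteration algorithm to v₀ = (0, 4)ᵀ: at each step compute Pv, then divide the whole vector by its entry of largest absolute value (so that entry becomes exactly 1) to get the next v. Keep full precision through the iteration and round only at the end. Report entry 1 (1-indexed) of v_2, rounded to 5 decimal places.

0.65217

Pv0 = (20.000000, 28.000000); divide by 28.000000 → v1 = (0.714286, 1.000000)
Pv1 = (6.428571, 9.857143); divide by 9.857143 → v2 = (0.652174, 1.000000)
Requested entry of v2: 180/276 = 0.65217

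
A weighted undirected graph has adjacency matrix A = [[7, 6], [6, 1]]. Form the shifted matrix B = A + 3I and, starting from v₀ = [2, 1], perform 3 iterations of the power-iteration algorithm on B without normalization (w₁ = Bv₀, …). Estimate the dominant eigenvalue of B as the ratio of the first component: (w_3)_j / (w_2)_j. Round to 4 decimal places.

μ ≈ 13.7079

B = A + 3I has rows (10, 6); (6, 4)
w1 = Bv₀ = (10·2 + 6·1; 6·2 + 4·1) = (26, 16)
w2 = Bw1 = (10·26 + 6·16; 6·26 + 4·16) = (356, 220)
w3 = Bw2 = (4880, 3016)
Ratio: 4880/356 = 13.7079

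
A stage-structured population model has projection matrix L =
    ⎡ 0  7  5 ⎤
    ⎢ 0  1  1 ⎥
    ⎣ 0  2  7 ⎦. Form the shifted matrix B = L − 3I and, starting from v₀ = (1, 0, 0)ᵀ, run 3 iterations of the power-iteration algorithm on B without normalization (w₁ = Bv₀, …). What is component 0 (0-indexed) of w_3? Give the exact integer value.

-27

B = L − 3I has rows (-3, 7, 5); (0, -2, 1); (0, 2, 4)
w1 = Bv₀ = (-3, 0, 0)
w2 = Bw1 = (9, 0, 0)
w3 = Bw2 = (-27, 0, 0)
Requested component of w3: -27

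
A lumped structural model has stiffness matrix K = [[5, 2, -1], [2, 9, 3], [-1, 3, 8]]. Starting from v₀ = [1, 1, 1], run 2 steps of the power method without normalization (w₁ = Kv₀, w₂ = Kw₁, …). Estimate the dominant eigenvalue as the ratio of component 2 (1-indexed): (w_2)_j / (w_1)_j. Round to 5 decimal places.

12.00000

w1 = Kv₀ = (5·1 + 2·1 + (-1)·1; 2·1 + 9·1 + 3·1; (-1)·1 + 3·1 + 8·1) = (6, 14, 10)
w2 = Kw1 = (5·6 + 2·14 + (-1)·10; 2·6 + 9·14 + 3·10; (-1)·6 + 3·14 + 8·10) = (48, 168, 116)
Ratio at component: 168 / 14 = 12.00000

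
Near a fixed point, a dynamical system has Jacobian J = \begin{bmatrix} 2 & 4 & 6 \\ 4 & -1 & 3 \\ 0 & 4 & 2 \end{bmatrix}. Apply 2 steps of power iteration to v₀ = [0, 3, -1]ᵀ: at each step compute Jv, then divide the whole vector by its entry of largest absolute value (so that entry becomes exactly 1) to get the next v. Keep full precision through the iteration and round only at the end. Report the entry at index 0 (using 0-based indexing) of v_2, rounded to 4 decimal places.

0.8000

Jv0 = (6.00000, -6.00000, 10.00000); divide by 10.00000 → v1 = (0.60000, -0.60000, 1.00000)
Jv1 = (4.80000, 6.00000, -0.40000); divide by 6.00000 → v2 = (0.80000, 1.00000, -0.06667)
Requested entry of v2: 48/60 = 0.8000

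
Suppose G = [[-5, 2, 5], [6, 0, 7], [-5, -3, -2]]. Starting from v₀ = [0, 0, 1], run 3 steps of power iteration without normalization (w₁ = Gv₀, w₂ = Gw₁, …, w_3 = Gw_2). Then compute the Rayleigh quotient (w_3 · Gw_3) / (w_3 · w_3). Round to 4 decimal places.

w1 = Gv₀ = (5, 7, -2)
w2 = Gw1 = (-21, 16, -42)
w3 = Gw2 = (-73, -420, 141)
Gw3 = (230, 549, 1343)
w3·Gw3 = (-73)·230 + (-420)·549 + 141·1343 = -58007; w3·w3 = (-73)·(-73) + (-420)·(-420) + 141·141 = 201610
λ ≈ -58007/201610 = -0.2877

-0.2877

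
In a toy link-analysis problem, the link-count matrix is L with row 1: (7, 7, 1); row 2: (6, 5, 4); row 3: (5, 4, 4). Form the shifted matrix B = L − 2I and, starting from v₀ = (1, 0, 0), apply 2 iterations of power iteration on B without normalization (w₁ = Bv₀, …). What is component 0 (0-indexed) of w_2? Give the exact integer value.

B = L − 2I has rows (5, 7, 1); (6, 3, 4); (5, 4, 2)
w1 = Bv₀ = (5·1 + 7·0 + 1·0; 6·1 + 3·0 + 4·0; 5·1 + 4·0 + 2·0) = (5, 6, 5)
w2 = Bw1 = (5·5 + 7·6 + 1·5; 6·5 + 3·6 + 4·5; 5·5 + 4·6 + 2·5) = (72, 68, 59)
Requested component of w2: 72

72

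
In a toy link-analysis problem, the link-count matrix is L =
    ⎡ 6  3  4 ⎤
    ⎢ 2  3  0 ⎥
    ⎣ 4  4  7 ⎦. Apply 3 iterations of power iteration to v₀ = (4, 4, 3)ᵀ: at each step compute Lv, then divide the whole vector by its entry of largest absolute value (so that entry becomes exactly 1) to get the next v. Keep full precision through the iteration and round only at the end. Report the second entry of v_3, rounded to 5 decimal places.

0.21561

Lv0 = (48.000000, 20.000000, 53.000000); divide by 53.000000 → v1 = (0.905660, 0.377358, 1.000000)
Lv1 = (10.566038, 2.943396, 12.132075); divide by 12.132075 → v2 = (0.870918, 0.242613, 1.000000)
Lv2 = (9.953344, 2.469673, 11.454121); divide by 11.454121 → v3 = (0.868975, 0.215614, 1.000000)
Requested entry of v3: 1588/7365 = 0.21561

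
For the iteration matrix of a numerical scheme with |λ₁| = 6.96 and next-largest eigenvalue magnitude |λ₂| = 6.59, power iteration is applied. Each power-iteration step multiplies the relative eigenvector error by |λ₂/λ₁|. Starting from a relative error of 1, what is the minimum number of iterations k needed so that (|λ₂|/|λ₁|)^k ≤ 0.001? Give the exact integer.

127

|λ₂/λ₁| = 6.59/6.96 = 0.94684
Need k ≥ ln(0.001) / ln(0.94684) = -6.9078 / -0.0546 ≈ 126.455
Smallest integer k satisfying the bound: 127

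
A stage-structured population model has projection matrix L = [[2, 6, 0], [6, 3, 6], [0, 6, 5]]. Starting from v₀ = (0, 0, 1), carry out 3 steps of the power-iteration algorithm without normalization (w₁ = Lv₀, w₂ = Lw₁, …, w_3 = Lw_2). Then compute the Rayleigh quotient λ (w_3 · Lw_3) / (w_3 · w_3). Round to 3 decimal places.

11.803

w1 = Lv₀ = (2·0 + 6·0 + 0·1; 6·0 + 3·0 + 6·1; 0·0 + 6·0 + 5·1) = (0, 6, 5)
w2 = Lw1 = (2·0 + 6·6 + 0·5; 6·0 + 3·6 + 6·5; 0·0 + 6·6 + 5·5) = (36, 48, 61)
w3 = Lw2 = (360, 726, 593)
Lw3 = (5076, 7896, 7321)
w3·Lw3 = 360·5076 + 726·7896 + 593·7321 = 11901209; w3·w3 = 360·360 + 726·726 + 593·593 = 1008325
λ ≈ 11901209/1008325 = 11.803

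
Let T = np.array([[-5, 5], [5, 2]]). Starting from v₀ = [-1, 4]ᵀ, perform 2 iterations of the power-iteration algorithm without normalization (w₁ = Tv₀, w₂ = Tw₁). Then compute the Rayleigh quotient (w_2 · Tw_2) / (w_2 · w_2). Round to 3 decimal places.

λ ≈ -5.819

w1 = Tv₀ = ((-5)·(-1) + 5·4; 5·(-1) + 2·4) = (25, 3)
w2 = Tw1 = ((-5)·25 + 5·3; 5·25 + 2·3) = (-110, 131)
Tw2 = (1205, -288)
w2·Tw2 = (-110)·1205 + 131·(-288) = -170278; w2·w2 = (-110)·(-110) + 131·131 = 29261
λ ≈ -170278/29261 = -5.819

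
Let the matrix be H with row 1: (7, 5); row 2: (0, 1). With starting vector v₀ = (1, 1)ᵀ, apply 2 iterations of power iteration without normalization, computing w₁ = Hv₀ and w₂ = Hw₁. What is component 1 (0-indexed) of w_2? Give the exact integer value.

w1 = Hv₀ = (12, 1)
w2 = Hw1 = (89, 1)
The requested component of w2 is 1.

1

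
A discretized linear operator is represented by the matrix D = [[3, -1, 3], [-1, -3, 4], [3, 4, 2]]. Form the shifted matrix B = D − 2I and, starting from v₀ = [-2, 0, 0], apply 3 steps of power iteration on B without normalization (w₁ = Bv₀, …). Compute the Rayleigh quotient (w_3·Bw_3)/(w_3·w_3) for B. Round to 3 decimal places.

μ ≈ -6.755

B = D − 2I has rows (1, -1, 3); (-1, -5, 4); (3, 4, 0)
w1 = Bv₀ = (1·(-2) + (-1)·0 + 3·0; (-1)·(-2) + (-5)·0 + 4·0; 3·(-2) + 4·0 + 0·0) = (-2, 2, -6)
w2 = Bw1 = (1·(-2) + (-1)·2 + 3·(-6); (-1)·(-2) + (-5)·2 + 4·(-6); 3·(-2) + 4·2 + 0·(-6)) = (-22, -32, 2)
w3 = Bw2 = (16, 190, -194)
Bw3 = (-756, -1742, 808)
w3·Bw3 = -499828; w3·w3 = 73992; μ ≈ -499828/73992 = -6.755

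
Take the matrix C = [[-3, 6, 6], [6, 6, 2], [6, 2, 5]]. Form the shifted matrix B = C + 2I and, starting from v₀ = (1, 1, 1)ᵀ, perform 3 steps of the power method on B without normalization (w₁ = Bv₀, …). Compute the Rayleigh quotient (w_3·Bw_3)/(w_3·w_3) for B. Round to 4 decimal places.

B = C + 2I has rows (-1, 6, 6); (6, 8, 2); (6, 2, 7)
w1 = Bv₀ = ((-1)·1 + 6·1 + 6·1; 6·1 + 8·1 + 2·1; 6·1 + 2·1 + 7·1) = (11, 16, 15)
w2 = Bw1 = ((-1)·11 + 6·16 + 6·15; 6·11 + 8·16 + 2·15; 6·11 + 2·16 + 7·15) = (175, 224, 203)
w3 = Bw2 = (2387, 3248, 2919)
Bw3 = (34615, 46144, 41251)
w3·Bw3 = 352913386; w3·w3 = 24767834; μ ≈ 352913386/24767834 = 14.2489

μ ≈ 14.2489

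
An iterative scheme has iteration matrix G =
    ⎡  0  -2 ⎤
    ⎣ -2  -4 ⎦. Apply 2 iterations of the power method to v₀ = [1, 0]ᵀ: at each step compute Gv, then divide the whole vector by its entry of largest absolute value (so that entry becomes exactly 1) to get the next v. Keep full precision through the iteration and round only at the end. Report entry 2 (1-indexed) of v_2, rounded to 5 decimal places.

Gv0 = (0.000000, -2.000000); divide by -2.000000 → v1 = (0.000000, 1.000000)
Gv1 = (-2.000000, -4.000000); divide by -4.000000 → v2 = (0.500000, 1.000000)
Requested entry of v2: 8/8 = 1.00000

1.00000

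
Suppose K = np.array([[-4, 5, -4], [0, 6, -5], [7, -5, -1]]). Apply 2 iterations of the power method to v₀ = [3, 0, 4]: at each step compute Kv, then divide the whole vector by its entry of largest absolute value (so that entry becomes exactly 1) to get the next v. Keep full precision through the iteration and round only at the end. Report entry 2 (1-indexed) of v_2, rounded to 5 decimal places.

Kv0 = (-28.000000, -20.000000, 17.000000); divide by -28.000000 → v1 = (1.000000, 0.714286, -0.607143)
Kv1 = (2.000000, 7.321429, 4.035714); divide by 7.321429 → v2 = (0.273171, 1.000000, 0.551220)
Requested entry of v2: -205/-205 = 1.00000

1.00000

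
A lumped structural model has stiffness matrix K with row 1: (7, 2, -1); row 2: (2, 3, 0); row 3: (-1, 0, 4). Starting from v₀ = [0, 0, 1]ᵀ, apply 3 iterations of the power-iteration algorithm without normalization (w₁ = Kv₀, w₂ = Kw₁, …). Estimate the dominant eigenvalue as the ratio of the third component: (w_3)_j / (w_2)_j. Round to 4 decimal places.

w1 = Kv₀ = (-1, 0, 4)
w2 = Kw1 = (-11, -2, 17)
w3 = Kw2 = (-98, -28, 79)
Ratio at component: 79 / 17 = 4.6471

λ ≈ 4.6471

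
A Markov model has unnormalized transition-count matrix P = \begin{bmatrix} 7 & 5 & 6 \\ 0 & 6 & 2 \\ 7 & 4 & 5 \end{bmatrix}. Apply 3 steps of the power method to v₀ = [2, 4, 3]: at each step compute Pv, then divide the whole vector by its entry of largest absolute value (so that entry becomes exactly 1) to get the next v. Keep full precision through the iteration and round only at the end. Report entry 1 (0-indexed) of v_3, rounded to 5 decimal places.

Pv0 = (52.000000, 30.000000, 45.000000); divide by 52.000000 → v1 = (1.000000, 0.576923, 0.865385)
Pv1 = (15.076923, 5.192308, 13.634615); divide by 15.076923 → v2 = (1.000000, 0.344388, 0.904337)
Pv2 = (14.147959, 3.875000, 12.899235); divide by 14.147959 → v3 = (1.000000, 0.273891, 0.911738)
Requested entry of v3: 3038/11092 = 0.27389

0.27389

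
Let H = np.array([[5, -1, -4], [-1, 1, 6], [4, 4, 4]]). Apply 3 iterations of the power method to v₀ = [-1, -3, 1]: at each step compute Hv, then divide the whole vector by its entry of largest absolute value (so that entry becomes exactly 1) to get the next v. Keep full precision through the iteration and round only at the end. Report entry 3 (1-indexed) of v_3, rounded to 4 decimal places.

Hv0 = (-6.00000, 4.00000, -12.00000); divide by -12.00000 → v1 = (0.50000, -0.33333, 1.00000)
Hv1 = (-1.16667, 5.16667, 4.66667); divide by 5.16667 → v2 = (-0.22581, 1.00000, 0.90323)
Hv2 = (-5.74194, 6.64516, 6.70968); divide by 6.70968 → v3 = (-0.85577, 0.99038, 1.00000)
Requested entry of v3: -416/-416 = 1.0000

1.0000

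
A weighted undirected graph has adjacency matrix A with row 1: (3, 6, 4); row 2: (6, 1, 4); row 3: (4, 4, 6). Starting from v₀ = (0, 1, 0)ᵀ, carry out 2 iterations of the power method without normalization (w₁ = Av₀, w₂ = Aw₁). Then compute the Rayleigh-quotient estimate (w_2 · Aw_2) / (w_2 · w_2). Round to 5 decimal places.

w1 = Av₀ = (6, 1, 4)
w2 = Aw1 = (40, 53, 52)
Aw2 = (646, 501, 684)
w2·Aw2 = 40·646 + 53·501 + 52·684 = 87961; w2·w2 = 40·40 + 53·53 + 52·52 = 7113
λ ≈ 87961/7113 = 12.36623

λ ≈ 12.36623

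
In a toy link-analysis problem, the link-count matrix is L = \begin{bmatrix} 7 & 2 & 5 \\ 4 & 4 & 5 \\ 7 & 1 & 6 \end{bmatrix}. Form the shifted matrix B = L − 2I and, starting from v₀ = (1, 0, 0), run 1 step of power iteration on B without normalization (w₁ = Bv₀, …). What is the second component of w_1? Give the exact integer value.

4

B = L − 2I has rows (5, 2, 5); (4, 2, 5); (7, 1, 4)
w1 = Bv₀ = (5, 4, 7)
Requested component of w1: 4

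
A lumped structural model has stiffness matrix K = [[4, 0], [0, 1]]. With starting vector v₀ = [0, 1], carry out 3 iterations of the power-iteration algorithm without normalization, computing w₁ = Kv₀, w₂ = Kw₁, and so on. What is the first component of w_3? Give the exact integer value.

0

w1 = Kv₀ = (0, 1)
w2 = Kw1 = (0, 1)
w3 = Kw2 = (0, 1)
The requested component of w3 is 0.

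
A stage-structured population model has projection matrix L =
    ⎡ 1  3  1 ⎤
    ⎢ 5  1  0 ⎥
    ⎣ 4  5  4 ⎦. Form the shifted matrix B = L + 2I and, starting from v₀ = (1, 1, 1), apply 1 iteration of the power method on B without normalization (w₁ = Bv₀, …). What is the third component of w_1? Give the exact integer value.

B = L + 2I has rows (3, 3, 1); (5, 3, 0); (4, 5, 6)
w1 = Bv₀ = (7, 8, 15)
Requested component of w1: 15

15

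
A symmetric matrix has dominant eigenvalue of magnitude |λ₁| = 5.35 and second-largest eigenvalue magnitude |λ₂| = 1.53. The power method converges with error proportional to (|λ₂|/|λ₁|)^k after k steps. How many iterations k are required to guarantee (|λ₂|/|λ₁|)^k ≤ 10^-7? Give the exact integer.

13

|λ₂/λ₁| = 1.53/5.35 = 0.28598
Need k ≥ ln(10^-7) / ln(0.28598) = -16.1181 / -1.2518 ≈ 12.876
Smallest integer k satisfying the bound: 13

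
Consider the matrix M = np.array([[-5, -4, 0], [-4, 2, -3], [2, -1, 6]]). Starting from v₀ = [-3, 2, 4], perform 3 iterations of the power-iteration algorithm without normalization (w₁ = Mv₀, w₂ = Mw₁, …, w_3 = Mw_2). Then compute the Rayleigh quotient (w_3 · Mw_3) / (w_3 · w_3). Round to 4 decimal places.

4.5561

w1 = Mv₀ = ((-5)·(-3) + (-4)·2 + 0·4; (-4)·(-3) + 2·2 + (-3)·4; 2·(-3) + (-1)·2 + 6·4) = (7, 4, 16)
w2 = Mw1 = ((-5)·7 + (-4)·4 + 0·16; (-4)·7 + 2·4 + (-3)·16; 2·7 + (-1)·4 + 6·16) = (-51, -68, 106)
w3 = Mw2 = (527, -250, 602)
Mw3 = (-1635, -4414, 4916)
w3·Mw3 = 527·(-1635) + (-250)·(-4414) + 602·4916 = 3201287; w3·w3 = 527·527 + (-250)·(-250) + 602·602 = 702633
λ ≈ 3201287/702633 = 4.5561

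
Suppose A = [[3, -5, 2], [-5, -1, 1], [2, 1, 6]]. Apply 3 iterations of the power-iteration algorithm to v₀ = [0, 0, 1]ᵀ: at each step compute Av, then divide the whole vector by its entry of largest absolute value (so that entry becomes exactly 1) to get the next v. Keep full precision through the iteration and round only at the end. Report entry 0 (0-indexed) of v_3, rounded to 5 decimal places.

0.54682

Av0 = (2.000000, 1.000000, 6.000000); divide by 6.000000 → v1 = (0.333333, 0.166667, 1.000000)
Av1 = (2.166667, -0.833333, 6.833333); divide by 6.833333 → v2 = (0.317073, -0.121951, 1.000000)
Av2 = (3.560976, -0.463415, 6.512195); divide by 6.512195 → v3 = (0.546816, -0.071161, 1.000000)
Requested entry of v3: 146/267 = 0.54682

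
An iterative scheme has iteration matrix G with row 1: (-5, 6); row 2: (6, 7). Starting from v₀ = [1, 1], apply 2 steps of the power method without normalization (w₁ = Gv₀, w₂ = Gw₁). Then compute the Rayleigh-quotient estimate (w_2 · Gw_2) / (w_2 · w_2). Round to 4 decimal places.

λ ≈ 8.4265

w1 = Gv₀ = ((-5)·1 + 6·1; 6·1 + 7·1) = (1, 13)
w2 = Gw1 = ((-5)·1 + 6·13; 6·1 + 7·13) = (73, 97)
Gw2 = (217, 1117)
w2·Gw2 = 73·217 + 97·1117 = 124190; w2·w2 = 73·73 + 97·97 = 14738
λ ≈ 124190/14738 = 8.4265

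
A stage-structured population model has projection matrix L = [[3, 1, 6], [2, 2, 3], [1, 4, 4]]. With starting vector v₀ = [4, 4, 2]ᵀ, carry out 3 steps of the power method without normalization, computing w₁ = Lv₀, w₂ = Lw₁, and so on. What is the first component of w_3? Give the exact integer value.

2374

w1 = Lv₀ = (28, 22, 28)
w2 = Lw1 = (274, 184, 228)
w3 = Lw2 = (2374, 1600, 1922)
The requested component of w3 is 2374.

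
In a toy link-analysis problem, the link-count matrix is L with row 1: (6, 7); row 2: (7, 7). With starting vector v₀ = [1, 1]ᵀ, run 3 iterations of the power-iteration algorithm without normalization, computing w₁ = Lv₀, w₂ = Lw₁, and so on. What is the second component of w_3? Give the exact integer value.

w1 = Lv₀ = (13, 14)
w2 = Lw1 = (176, 189)
w3 = Lw2 = (2379, 2555)
The requested component of w3 is 2555.

2555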